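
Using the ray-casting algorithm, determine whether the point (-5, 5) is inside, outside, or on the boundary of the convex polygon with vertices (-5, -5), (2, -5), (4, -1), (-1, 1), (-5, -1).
The point (-5, 5) lies strictly outside the polygon

Cast a horizontal ray to the right from the query point and count how many polygon edges it crosses (each edge strictly once or zero times, handled with the usual half-open convention). 
Parity of crossings → even ⇒ outside.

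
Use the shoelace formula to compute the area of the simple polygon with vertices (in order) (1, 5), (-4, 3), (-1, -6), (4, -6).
Area = 53

Shoelace formula: Area = (1/2) |Σ_i (x_i · y_{i+1} − x_{i+1} · y_i)| (indices mod n). Compute each cross term:
  (1)(3) − (-4)(5) = 23
  (-4)(-6) − (-1)(3) = 27
  (-1)(-6) − (4)(-6) = 30
  (4)(5) − (1)(-6) = 26
Sum = 106, so (signed) Area = 106/2 = 53, |Area| = 53.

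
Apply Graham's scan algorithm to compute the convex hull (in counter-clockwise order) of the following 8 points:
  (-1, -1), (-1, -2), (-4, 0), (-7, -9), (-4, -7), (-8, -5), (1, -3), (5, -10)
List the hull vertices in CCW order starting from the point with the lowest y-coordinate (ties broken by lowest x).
Hull (CCW) = [(5, -10), (1, -3), (-1, -1), (-4, 0), (-8, -5), (-7, -9)]

Graham scan procedure:
  1. Find the pivot p₀ = point with lowest y (tie → lowest x): (5, -10).
  2. Sort the remaining points by polar angle around p₀.
  3. Walk through sorted points, maintaining a stack; pop the top while the last three entries make a non-left turn (cross product ≤ 0).
  4. Final stack is the convex hull in CCW order: (5, -10), (1, -3), (-1, -1), (-4, 0), (-8, -5), (-7, -9).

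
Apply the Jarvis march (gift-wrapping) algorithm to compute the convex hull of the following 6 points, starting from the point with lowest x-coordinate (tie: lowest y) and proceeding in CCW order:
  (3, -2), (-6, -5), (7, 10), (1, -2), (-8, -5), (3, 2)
Hull (CCW) = [(-8, -5), (-6, -5), (3, -2), (7, 10)]

Jarvis march: at each step, from the current hull vertex p, select the next vertex q as the point such that every other point lies strictly to the left of (or on) the directed line p → q. (Equivalently: for every other point r, the cross product (q − p) × (r − p) ≥ 0.)
Starting point (lowest x, tie lowest y): (-8, -5). Wrap until returning to start. Resulting hull: (-8, -5), (-6, -5), (3, -2), (7, 10).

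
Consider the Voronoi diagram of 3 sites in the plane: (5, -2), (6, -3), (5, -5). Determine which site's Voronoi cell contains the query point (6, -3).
Nearest site = (6, -3)

The Voronoi cell of site s contains exactly those query points closer to s than to any other site. Compute squared distances from q = (6, -3) to each site:
  (6 − 6)² + (-3 − -3)² = 0
  (5 − 6)² + (-2 − -3)² = 2
  (5 − 6)² + (-5 − -3)² = 5
Minimum is attained by (6, -3), so q lies in its Voronoi cell.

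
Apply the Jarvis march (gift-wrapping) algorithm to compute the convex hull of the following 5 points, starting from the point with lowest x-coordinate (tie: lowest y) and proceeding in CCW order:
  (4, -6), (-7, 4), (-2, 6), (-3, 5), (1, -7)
Hull (CCW) = [(-7, 4), (1, -7), (4, -6), (-2, 6)]

Jarvis march: at each step, from the current hull vertex p, select the next vertex q as the point such that every other point lies strictly to the left of (or on) the directed line p → q. (Equivalently: for every other point r, the cross product (q − p) × (r − p) ≥ 0.)
Starting point (lowest x, tie lowest y): (-7, 4). Wrap until returning to start. Resulting hull: (-7, 4), (1, -7), (4, -6), (-2, 6).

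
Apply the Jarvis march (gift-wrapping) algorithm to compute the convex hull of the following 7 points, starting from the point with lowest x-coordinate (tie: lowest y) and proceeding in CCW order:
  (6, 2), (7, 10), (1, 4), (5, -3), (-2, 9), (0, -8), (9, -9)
Hull (CCW) = [(-2, 9), (0, -8), (9, -9), (7, 10)]

Jarvis march: at each step, from the current hull vertex p, select the next vertex q as the point such that every other point lies strictly to the left of (or on) the directed line p → q. (Equivalently: for every other point r, the cross product (q − p) × (r − p) ≥ 0.)
Starting point (lowest x, tie lowest y): (-2, 9). Wrap until returning to start. Resulting hull: (-2, 9), (0, -8), (9, -9), (7, 10).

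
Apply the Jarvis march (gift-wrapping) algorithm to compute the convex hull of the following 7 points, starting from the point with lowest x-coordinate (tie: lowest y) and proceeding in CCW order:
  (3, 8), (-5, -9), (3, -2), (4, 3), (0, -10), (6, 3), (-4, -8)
Hull (CCW) = [(-5, -9), (0, -10), (6, 3), (3, 8)]

Jarvis march: at each step, from the current hull vertex p, select the next vertex q as the point such that every other point lies strictly to the left of (or on) the directed line p → q. (Equivalently: for every other point r, the cross product (q − p) × (r − p) ≥ 0.)
Starting point (lowest x, tie lowest y): (-5, -9). Wrap until returning to start. Resulting hull: (-5, -9), (0, -10), (6, 3), (3, 8).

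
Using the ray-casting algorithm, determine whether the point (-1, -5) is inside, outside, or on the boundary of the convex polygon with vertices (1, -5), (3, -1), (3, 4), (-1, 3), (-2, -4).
The point (-1, -5) lies strictly outside the polygon

Cast a horizontal ray to the right from the query point and count how many polygon edges it crosses (each edge strictly once or zero times, handled with the usual half-open convention). 
Parity of crossings → even ⇒ outside.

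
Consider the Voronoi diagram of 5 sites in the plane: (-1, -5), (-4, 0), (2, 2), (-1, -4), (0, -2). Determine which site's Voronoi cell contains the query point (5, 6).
Nearest site = (2, 2)

The Voronoi cell of site s contains exactly those query points closer to s than to any other site. Compute squared distances from q = (5, 6) to each site:
  (2 − 5)² + (2 − 6)² = 25
  (0 − 5)² + (-2 − 6)² = 89
  (-4 − 5)² + (0 − 6)² = 117
  (-1 − 5)² + (-4 − 6)² = 136
  (-1 − 5)² + (-5 − 6)² = 157
Minimum is attained by (2, 2), so q lies in its Voronoi cell.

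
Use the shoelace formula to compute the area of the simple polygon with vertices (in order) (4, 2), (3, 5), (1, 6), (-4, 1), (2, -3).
Area = 39

Shoelace formula: Area = (1/2) |Σ_i (x_i · y_{i+1} − x_{i+1} · y_i)| (indices mod n). Compute each cross term:
  (4)(5) − (3)(2) = 14
  (3)(6) − (1)(5) = 13
  (1)(1) − (-4)(6) = 25
  (-4)(-3) − (2)(1) = 10
  (2)(2) − (4)(-3) = 16
Sum = 78, so (signed) Area = 78/2 = 39, |Area| = 39.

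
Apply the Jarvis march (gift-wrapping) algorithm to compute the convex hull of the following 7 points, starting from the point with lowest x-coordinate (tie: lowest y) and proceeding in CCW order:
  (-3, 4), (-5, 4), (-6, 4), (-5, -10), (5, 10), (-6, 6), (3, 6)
Hull (CCW) = [(-6, 4), (-5, -10), (5, 10), (-6, 6)]

Jarvis march: at each step, from the current hull vertex p, select the next vertex q as the point such that every other point lies strictly to the left of (or on) the directed line p → q. (Equivalently: for every other point r, the cross product (q − p) × (r − p) ≥ 0.)
Starting point (lowest x, tie lowest y): (-6, 4). Wrap until returning to start. Resulting hull: (-6, 4), (-5, -10), (5, 10), (-6, 6).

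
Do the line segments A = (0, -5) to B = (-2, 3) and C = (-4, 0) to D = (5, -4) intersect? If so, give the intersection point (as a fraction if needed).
Yes; intersection at (-29/32, -11/8) (t = 29/64 on AB, s = 11/32 on CD)

Parametrize AB as A + t(B − A) = (0 + -2 t, -5 + 8 t) and CD as C + s(D − C) = (-4 + 9 s, 0 + -4 s). Solve the linear system for (t, s). Determinant = 64 ≠ 0, so a unique intersection of the containing lines exists. Solution: t = 29/64, s = 11/32 — both in [0, 1], so the segments cross. Intersection point: (-29/32, -11/8).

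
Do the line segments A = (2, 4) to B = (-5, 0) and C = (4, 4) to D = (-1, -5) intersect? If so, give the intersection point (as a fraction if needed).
No (intersection of containing lines falls outside at least one segment)

Parametrize and solve: t = -18/43, s = -8/43. At least one of these is outside [0, 1], so the segments do not intersect.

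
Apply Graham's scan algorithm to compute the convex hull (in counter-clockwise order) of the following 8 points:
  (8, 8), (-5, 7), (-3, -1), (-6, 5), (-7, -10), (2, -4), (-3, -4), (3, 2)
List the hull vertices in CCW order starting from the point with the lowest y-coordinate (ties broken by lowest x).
Hull (CCW) = [(-7, -10), (2, -4), (8, 8), (-5, 7), (-6, 5)]

Graham scan procedure:
  1. Find the pivot p₀ = point with lowest y (tie → lowest x): (-7, -10).
  2. Sort the remaining points by polar angle around p₀.
  3. Walk through sorted points, maintaining a stack; pop the top while the last three entries make a non-left turn (cross product ≤ 0).
  4. Final stack is the convex hull in CCW order: (-7, -10), (2, -4), (8, 8), (-5, 7), (-6, 5).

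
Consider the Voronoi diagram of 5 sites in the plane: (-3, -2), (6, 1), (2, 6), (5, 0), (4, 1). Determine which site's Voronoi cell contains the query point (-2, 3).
Nearest site = (2, 6)

The Voronoi cell of site s contains exactly those query points closer to s than to any other site. Compute squared distances from q = (-2, 3) to each site:
  (2 − -2)² + (6 − 3)² = 25
  (-3 − -2)² + (-2 − 3)² = 26
  (4 − -2)² + (1 − 3)² = 40
  (5 − -2)² + (0 − 3)² = 58
  (6 − -2)² + (1 − 3)² = 68
Minimum is attained by (2, 6), so q lies in its Voronoi cell.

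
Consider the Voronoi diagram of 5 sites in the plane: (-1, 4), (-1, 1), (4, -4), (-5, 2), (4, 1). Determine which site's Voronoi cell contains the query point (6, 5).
Nearest site = (4, 1)

The Voronoi cell of site s contains exactly those query points closer to s than to any other site. Compute squared distances from q = (6, 5) to each site:
  (4 − 6)² + (1 − 5)² = 20
  (-1 − 6)² + (4 − 5)² = 50
  (-1 − 6)² + (1 − 5)² = 65
  (4 − 6)² + (-4 − 5)² = 85
  (-5 − 6)² + (2 − 5)² = 130
Minimum is attained by (4, 1), so q lies in its Voronoi cell.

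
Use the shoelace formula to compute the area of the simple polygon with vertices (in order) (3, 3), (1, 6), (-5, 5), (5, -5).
Area = 40

Shoelace formula: Area = (1/2) |Σ_i (x_i · y_{i+1} − x_{i+1} · y_i)| (indices mod n). Compute each cross term:
  (3)(6) − (1)(3) = 15
  (1)(5) − (-5)(6) = 35
  (-5)(-5) − (5)(5) = 0
  (5)(3) − (3)(-5) = 30
Sum = 80, so (signed) Area = 80/2 = 40, |Area| = 40.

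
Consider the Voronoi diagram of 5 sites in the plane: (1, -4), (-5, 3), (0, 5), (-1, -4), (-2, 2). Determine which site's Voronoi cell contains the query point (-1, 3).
Nearest site = (-2, 2)

The Voronoi cell of site s contains exactly those query points closer to s than to any other site. Compute squared distances from q = (-1, 3) to each site:
  (-2 − -1)² + (2 − 3)² = 2
  (0 − -1)² + (5 − 3)² = 5
  (-5 − -1)² + (3 − 3)² = 16
  (-1 − -1)² + (-4 − 3)² = 49
  (1 − -1)² + (-4 − 3)² = 53
Minimum is attained by (-2, 2), so q lies in its Voronoi cell.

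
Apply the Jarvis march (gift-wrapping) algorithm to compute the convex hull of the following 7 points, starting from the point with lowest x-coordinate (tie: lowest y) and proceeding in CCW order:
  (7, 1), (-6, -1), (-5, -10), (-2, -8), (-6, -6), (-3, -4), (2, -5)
Hull (CCW) = [(-6, -6), (-5, -10), (-2, -8), (2, -5), (7, 1), (-6, -1)]

Jarvis march: at each step, from the current hull vertex p, select the next vertex q as the point such that every other point lies strictly to the left of (or on) the directed line p → q. (Equivalently: for every other point r, the cross product (q − p) × (r − p) ≥ 0.)
Starting point (lowest x, tie lowest y): (-6, -6). Wrap until returning to start. Resulting hull: (-6, -6), (-5, -10), (-2, -8), (2, -5), (7, 1), (-6, -1).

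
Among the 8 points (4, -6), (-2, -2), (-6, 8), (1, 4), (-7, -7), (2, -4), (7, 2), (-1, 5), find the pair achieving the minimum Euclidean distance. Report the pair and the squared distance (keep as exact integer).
Pair = ((1, 4), (-1, 5)); squared distance = 5

Compute all C(8, 2) = 28 pairwise squared distances (x_i − x_j)² + (y_i − y_j)². The minimum is 5, attained by the pair ((1, 4), (-1, 5)).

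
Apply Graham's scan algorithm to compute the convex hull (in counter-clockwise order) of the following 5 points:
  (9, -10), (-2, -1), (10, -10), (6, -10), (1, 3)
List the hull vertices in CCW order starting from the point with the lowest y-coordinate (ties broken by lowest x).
Hull (CCW) = [(6, -10), (10, -10), (1, 3), (-2, -1)]

Graham scan procedure:
  1. Find the pivot p₀ = point with lowest y (tie → lowest x): (6, -10).
  2. Sort the remaining points by polar angle around p₀.
  3. Walk through sorted points, maintaining a stack; pop the top while the last three entries make a non-left turn (cross product ≤ 0).
  4. Final stack is the convex hull in CCW order: (6, -10), (10, -10), (1, 3), (-2, -1).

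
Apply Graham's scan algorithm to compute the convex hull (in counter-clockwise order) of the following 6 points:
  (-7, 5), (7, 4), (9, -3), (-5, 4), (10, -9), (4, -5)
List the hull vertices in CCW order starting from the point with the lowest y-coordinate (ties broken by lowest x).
Hull (CCW) = [(10, -9), (9, -3), (7, 4), (-7, 5), (4, -5)]

Graham scan procedure:
  1. Find the pivot p₀ = point with lowest y (tie → lowest x): (10, -9).
  2. Sort the remaining points by polar angle around p₀.
  3. Walk through sorted points, maintaining a stack; pop the top while the last three entries make a non-left turn (cross product ≤ 0).
  4. Final stack is the convex hull in CCW order: (10, -9), (9, -3), (7, 4), (-7, 5), (4, -5).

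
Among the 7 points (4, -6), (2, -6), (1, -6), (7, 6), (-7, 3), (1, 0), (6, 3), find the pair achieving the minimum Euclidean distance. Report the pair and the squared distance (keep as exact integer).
Pair = ((2, -6), (1, -6)); squared distance = 1

Compute all C(7, 2) = 21 pairwise squared distances (x_i − x_j)² + (y_i − y_j)². The minimum is 1, attained by the pair ((2, -6), (1, -6)).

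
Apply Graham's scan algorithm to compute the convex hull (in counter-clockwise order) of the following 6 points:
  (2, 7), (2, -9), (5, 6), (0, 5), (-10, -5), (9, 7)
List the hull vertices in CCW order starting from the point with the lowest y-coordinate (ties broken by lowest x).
Hull (CCW) = [(2, -9), (9, 7), (2, 7), (-10, -5)]

Graham scan procedure:
  1. Find the pivot p₀ = point with lowest y (tie → lowest x): (2, -9).
  2. Sort the remaining points by polar angle around p₀.
  3. Walk through sorted points, maintaining a stack; pop the top while the last three entries make a non-left turn (cross product ≤ 0).
  4. Final stack is the convex hull in CCW order: (2, -9), (9, 7), (2, 7), (-10, -5).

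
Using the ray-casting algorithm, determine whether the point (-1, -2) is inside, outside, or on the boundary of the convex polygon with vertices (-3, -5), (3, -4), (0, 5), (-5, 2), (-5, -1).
The point (-1, -2) lies strictly inside the polygon

Cast a horizontal ray to the right from the query point and count how many polygon edges it crosses (each edge strictly once or zero times, handled with the usual half-open convention). 
Parity of crossings → odd ⇒ inside.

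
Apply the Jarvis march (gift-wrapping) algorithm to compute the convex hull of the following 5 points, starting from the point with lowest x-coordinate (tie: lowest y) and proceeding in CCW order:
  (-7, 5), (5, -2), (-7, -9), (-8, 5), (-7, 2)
Hull (CCW) = [(-8, 5), (-7, -9), (5, -2), (-7, 5)]

Jarvis march: at each step, from the current hull vertex p, select the next vertex q as the point such that every other point lies strictly to the left of (or on) the directed line p → q. (Equivalently: for every other point r, the cross product (q − p) × (r − p) ≥ 0.)
Starting point (lowest x, tie lowest y): (-8, 5). Wrap until returning to start. Resulting hull: (-8, 5), (-7, -9), (5, -2), (-7, 5).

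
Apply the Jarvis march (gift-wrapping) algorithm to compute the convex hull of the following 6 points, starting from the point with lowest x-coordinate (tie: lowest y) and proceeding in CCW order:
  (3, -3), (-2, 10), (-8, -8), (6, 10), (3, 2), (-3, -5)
Hull (CCW) = [(-8, -8), (3, -3), (6, 10), (-2, 10)]

Jarvis march: at each step, from the current hull vertex p, select the next vertex q as the point such that every other point lies strictly to the left of (or on) the directed line p → q. (Equivalently: for every other point r, the cross product (q − p) × (r − p) ≥ 0.)
Starting point (lowest x, tie lowest y): (-8, -8). Wrap until returning to start. Resulting hull: (-8, -8), (3, -3), (6, 10), (-2, 10).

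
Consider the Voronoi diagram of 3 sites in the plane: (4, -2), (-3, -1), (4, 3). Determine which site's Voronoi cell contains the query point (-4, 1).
Nearest site = (-3, -1)

The Voronoi cell of site s contains exactly those query points closer to s than to any other site. Compute squared distances from q = (-4, 1) to each site:
  (-3 − -4)² + (-1 − 1)² = 5
  (4 − -4)² + (3 − 1)² = 68
  (4 − -4)² + (-2 − 1)² = 73
Minimum is attained by (-3, -1), so q lies in its Voronoi cell.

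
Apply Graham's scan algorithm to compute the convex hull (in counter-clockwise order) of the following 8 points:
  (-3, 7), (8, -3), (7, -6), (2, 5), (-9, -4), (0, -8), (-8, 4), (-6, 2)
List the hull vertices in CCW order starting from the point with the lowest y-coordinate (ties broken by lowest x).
Hull (CCW) = [(0, -8), (7, -6), (8, -3), (2, 5), (-3, 7), (-8, 4), (-9, -4)]

Graham scan procedure:
  1. Find the pivot p₀ = point with lowest y (tie → lowest x): (0, -8).
  2. Sort the remaining points by polar angle around p₀.
  3. Walk through sorted points, maintaining a stack; pop the top while the last three entries make a non-left turn (cross product ≤ 0).
  4. Final stack is the convex hull in CCW order: (0, -8), (7, -6), (8, -3), (2, 5), (-3, 7), (-8, 4), (-9, -4).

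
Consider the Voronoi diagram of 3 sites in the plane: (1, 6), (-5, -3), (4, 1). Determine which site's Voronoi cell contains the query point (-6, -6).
Nearest site = (-5, -3)

The Voronoi cell of site s contains exactly those query points closer to s than to any other site. Compute squared distances from q = (-6, -6) to each site:
  (-5 − -6)² + (-3 − -6)² = 10
  (4 − -6)² + (1 − -6)² = 149
  (1 − -6)² + (6 − -6)² = 193
Minimum is attained by (-5, -3), so q lies in its Voronoi cell.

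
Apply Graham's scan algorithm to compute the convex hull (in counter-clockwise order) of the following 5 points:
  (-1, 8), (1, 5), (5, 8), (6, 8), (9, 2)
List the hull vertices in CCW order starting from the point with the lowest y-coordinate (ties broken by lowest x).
Hull (CCW) = [(9, 2), (6, 8), (-1, 8), (1, 5)]

Graham scan procedure:
  1. Find the pivot p₀ = point with lowest y (tie → lowest x): (9, 2).
  2. Sort the remaining points by polar angle around p₀.
  3. Walk through sorted points, maintaining a stack; pop the top while the last three entries make a non-left turn (cross product ≤ 0).
  4. Final stack is the convex hull in CCW order: (9, 2), (6, 8), (-1, 8), (1, 5).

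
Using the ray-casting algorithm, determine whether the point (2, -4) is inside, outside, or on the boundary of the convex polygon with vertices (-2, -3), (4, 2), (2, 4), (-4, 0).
The point (2, -4) lies strictly outside the polygon

Cast a horizontal ray to the right from the query point and count how many polygon edges it crosses (each edge strictly once or zero times, handled with the usual half-open convention). 
Parity of crossings → even ⇒ outside.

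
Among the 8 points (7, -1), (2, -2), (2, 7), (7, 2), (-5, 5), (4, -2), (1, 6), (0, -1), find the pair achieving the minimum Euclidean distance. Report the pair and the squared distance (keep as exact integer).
Pair = ((2, 7), (1, 6)); squared distance = 2

Compute all C(8, 2) = 28 pairwise squared distances (x_i − x_j)² + (y_i − y_j)². The minimum is 2, attained by the pair ((2, 7), (1, 6)).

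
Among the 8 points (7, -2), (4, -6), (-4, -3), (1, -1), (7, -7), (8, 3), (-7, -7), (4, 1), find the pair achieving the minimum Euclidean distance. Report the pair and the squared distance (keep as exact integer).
Pair = ((4, -6), (7, -7)); squared distance = 10

Compute all C(8, 2) = 28 pairwise squared distances (x_i − x_j)² + (y_i − y_j)². The minimum is 10, attained by the pair ((4, -6), (7, -7)).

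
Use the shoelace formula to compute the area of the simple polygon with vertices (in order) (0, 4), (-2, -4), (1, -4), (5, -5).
Area = 55/2

Shoelace formula: Area = (1/2) |Σ_i (x_i · y_{i+1} − x_{i+1} · y_i)| (indices mod n). Compute each cross term:
  (0)(-4) − (-2)(4) = 8
  (-2)(-4) − (1)(-4) = 12
  (1)(-5) − (5)(-4) = 15
  (5)(4) − (0)(-5) = 20
Sum = 55, so (signed) Area = 55/2 = 55/2, |Area| = 55/2.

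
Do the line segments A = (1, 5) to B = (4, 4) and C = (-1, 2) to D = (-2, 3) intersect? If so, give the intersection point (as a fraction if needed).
No (intersection of containing lines falls outside at least one segment)

Parametrize and solve: t = -5/2, s = 11/2. At least one of these is outside [0, 1], so the segments do not intersect.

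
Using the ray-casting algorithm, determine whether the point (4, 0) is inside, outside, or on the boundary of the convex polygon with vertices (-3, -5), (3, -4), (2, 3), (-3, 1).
The point (4, 0) lies strictly outside the polygon

Cast a horizontal ray to the right from the query point and count how many polygon edges it crosses (each edge strictly once or zero times, handled with the usual half-open convention). 
Parity of crossings → even ⇒ outside.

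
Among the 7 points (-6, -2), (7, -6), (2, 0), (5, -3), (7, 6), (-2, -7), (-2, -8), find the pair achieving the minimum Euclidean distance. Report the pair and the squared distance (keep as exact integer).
Pair = ((-2, -7), (-2, -8)); squared distance = 1

Compute all C(7, 2) = 21 pairwise squared distances (x_i − x_j)² + (y_i − y_j)². The minimum is 1, attained by the pair ((-2, -7), (-2, -8)).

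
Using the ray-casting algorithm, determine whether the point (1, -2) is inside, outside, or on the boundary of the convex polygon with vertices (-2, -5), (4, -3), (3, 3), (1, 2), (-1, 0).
The point (1, -2) lies strictly inside the polygon

Cast a horizontal ray to the right from the query point and count how many polygon edges it crosses (each edge strictly once or zero times, handled with the usual half-open convention). 
Parity of crossings → odd ⇒ inside.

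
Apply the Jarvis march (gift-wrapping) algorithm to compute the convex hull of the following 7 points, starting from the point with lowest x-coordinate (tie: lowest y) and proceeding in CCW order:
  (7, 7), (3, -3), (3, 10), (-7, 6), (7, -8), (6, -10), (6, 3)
Hull (CCW) = [(-7, 6), (6, -10), (7, -8), (7, 7), (3, 10)]

Jarvis march: at each step, from the current hull vertex p, select the next vertex q as the point such that every other point lies strictly to the left of (or on) the directed line p → q. (Equivalently: for every other point r, the cross product (q − p) × (r − p) ≥ 0.)
Starting point (lowest x, tie lowest y): (-7, 6). Wrap until returning to start. Resulting hull: (-7, 6), (6, -10), (7, -8), (7, 7), (3, 10).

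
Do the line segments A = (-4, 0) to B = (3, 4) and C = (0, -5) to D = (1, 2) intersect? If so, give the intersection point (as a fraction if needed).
No (intersection of containing lines falls outside at least one segment)

Parametrize and solve: t = 11/15, s = 17/15. At least one of these is outside [0, 1], so the segments do not intersect.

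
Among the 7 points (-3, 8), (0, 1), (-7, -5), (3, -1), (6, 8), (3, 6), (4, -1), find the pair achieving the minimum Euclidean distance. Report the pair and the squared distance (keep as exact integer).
Pair = ((3, -1), (4, -1)); squared distance = 1

Compute all C(7, 2) = 21 pairwise squared distances (x_i − x_j)² + (y_i − y_j)². The minimum is 1, attained by the pair ((3, -1), (4, -1)).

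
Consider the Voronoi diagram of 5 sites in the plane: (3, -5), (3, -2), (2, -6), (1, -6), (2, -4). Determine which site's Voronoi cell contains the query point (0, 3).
Nearest site = (3, -2)

The Voronoi cell of site s contains exactly those query points closer to s than to any other site. Compute squared distances from q = (0, 3) to each site:
  (3 − 0)² + (-2 − 3)² = 34
  (2 − 0)² + (-4 − 3)² = 53
  (3 − 0)² + (-5 − 3)² = 73
  (1 − 0)² + (-6 − 3)² = 82
  (2 − 0)² + (-6 − 3)² = 85
Minimum is attained by (3, -2), so q lies in its Voronoi cell.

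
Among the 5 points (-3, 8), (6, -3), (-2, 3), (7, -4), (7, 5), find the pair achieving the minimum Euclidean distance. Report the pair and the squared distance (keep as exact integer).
Pair = ((6, -3), (7, -4)); squared distance = 2

Compute all C(5, 2) = 10 pairwise squared distances (x_i − x_j)² + (y_i − y_j)². The minimum is 2, attained by the pair ((6, -3), (7, -4)).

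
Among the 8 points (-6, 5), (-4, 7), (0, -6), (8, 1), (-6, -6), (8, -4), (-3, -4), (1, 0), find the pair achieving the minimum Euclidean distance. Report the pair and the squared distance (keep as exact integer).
Pair = ((-6, 5), (-4, 7)); squared distance = 8

Compute all C(8, 2) = 28 pairwise squared distances (x_i − x_j)² + (y_i − y_j)². The minimum is 8, attained by the pair ((-6, 5), (-4, 7)).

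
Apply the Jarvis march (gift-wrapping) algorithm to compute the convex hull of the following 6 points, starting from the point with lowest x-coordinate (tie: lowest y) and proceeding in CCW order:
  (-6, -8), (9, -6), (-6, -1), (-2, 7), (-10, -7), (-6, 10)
Hull (CCW) = [(-10, -7), (-6, -8), (9, -6), (-2, 7), (-6, 10)]

Jarvis march: at each step, from the current hull vertex p, select the next vertex q as the point such that every other point lies strictly to the left of (or on) the directed line p → q. (Equivalently: for every other point r, the cross product (q − p) × (r − p) ≥ 0.)
Starting point (lowest x, tie lowest y): (-10, -7). Wrap until returning to start. Resulting hull: (-10, -7), (-6, -8), (9, -6), (-2, 7), (-6, 10).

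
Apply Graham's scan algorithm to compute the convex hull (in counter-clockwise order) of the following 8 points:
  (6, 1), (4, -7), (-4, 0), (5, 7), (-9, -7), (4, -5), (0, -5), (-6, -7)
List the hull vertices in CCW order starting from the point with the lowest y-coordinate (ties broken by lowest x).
Hull (CCW) = [(-9, -7), (4, -7), (6, 1), (5, 7), (-4, 0)]

Graham scan procedure:
  1. Find the pivot p₀ = point with lowest y (tie → lowest x): (-9, -7).
  2. Sort the remaining points by polar angle around p₀.
  3. Walk through sorted points, maintaining a stack; pop the top while the last three entries make a non-left turn (cross product ≤ 0).
  4. Final stack is the convex hull in CCW order: (-9, -7), (4, -7), (6, 1), (5, 7), (-4, 0).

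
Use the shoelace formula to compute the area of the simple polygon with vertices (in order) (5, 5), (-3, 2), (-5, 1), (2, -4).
Area = 40

Shoelace formula: Area = (1/2) |Σ_i (x_i · y_{i+1} − x_{i+1} · y_i)| (indices mod n). Compute each cross term:
  (5)(2) − (-3)(5) = 25
  (-3)(1) − (-5)(2) = 7
  (-5)(-4) − (2)(1) = 18
  (2)(5) − (5)(-4) = 30
Sum = 80, so (signed) Area = 80/2 = 40, |Area| = 40.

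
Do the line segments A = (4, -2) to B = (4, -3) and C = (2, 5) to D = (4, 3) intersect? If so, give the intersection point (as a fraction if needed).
No (intersection of containing lines falls outside at least one segment)

Parametrize and solve: t = -5, s = 1. At least one of these is outside [0, 1], so the segments do not intersect.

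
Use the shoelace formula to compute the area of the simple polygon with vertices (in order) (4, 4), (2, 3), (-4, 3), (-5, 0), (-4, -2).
Area = 39/2

Shoelace formula: Area = (1/2) |Σ_i (x_i · y_{i+1} − x_{i+1} · y_i)| (indices mod n). Compute each cross term:
  (4)(3) − (2)(4) = 4
  (2)(3) − (-4)(3) = 18
  (-4)(0) − (-5)(3) = 15
  (-5)(-2) − (-4)(0) = 10
  (-4)(4) − (4)(-2) = -8
Sum = 39, so (signed) Area = 39/2 = 39/2, |Area| = 39/2.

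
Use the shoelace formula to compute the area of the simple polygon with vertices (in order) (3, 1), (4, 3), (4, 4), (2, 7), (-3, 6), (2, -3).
Area = 35

Shoelace formula: Area = (1/2) |Σ_i (x_i · y_{i+1} − x_{i+1} · y_i)| (indices mod n). Compute each cross term:
  (3)(3) − (4)(1) = 5
  (4)(4) − (4)(3) = 4
  (4)(7) − (2)(4) = 20
  (2)(6) − (-3)(7) = 33
  (-3)(-3) − (2)(6) = -3
  (2)(1) − (3)(-3) = 11
Sum = 70, so (signed) Area = 70/2 = 35, |Area| = 35.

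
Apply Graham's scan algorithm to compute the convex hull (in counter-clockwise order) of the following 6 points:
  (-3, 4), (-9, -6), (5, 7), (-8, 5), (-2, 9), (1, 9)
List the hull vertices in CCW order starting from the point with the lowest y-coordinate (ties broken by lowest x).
Hull (CCW) = [(-9, -6), (5, 7), (1, 9), (-2, 9), (-8, 5)]

Graham scan procedure:
  1. Find the pivot p₀ = point with lowest y (tie → lowest x): (-9, -6).
  2. Sort the remaining points by polar angle around p₀.
  3. Walk through sorted points, maintaining a stack; pop the top while the last three entries make a non-left turn (cross product ≤ 0).
  4. Final stack is the convex hull in CCW order: (-9, -6), (5, 7), (1, 9), (-2, 9), (-8, 5).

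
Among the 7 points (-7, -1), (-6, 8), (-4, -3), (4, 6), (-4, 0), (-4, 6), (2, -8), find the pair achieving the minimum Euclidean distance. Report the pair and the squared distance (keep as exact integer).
Pair = ((-6, 8), (-4, 6)); squared distance = 8

Compute all C(7, 2) = 21 pairwise squared distances (x_i − x_j)² + (y_i − y_j)². The minimum is 8, attained by the pair ((-6, 8), (-4, 6)).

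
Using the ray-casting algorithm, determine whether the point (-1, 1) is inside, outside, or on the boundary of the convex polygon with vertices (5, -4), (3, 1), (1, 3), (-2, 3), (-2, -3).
The point (-1, 1) lies strictly inside the polygon

Cast a horizontal ray to the right from the query point and count how many polygon edges it crosses (each edge strictly once or zero times, handled with the usual half-open convention). 
Parity of crossings → odd ⇒ inside.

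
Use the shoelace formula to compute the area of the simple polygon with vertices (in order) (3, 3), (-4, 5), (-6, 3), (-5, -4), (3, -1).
Area = 113/2

Shoelace formula: Area = (1/2) |Σ_i (x_i · y_{i+1} − x_{i+1} · y_i)| (indices mod n). Compute each cross term:
  (3)(5) − (-4)(3) = 27
  (-4)(3) − (-6)(5) = 18
  (-6)(-4) − (-5)(3) = 39
  (-5)(-1) − (3)(-4) = 17
  (3)(3) − (3)(-1) = 12
Sum = 113, so (signed) Area = 113/2 = 113/2, |Area| = 113/2.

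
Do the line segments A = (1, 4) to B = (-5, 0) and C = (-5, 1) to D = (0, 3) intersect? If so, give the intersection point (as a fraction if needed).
Yes; intersection at (-5/4, 5/2) (t = 3/8 on AB, s = 3/4 on CD)

Parametrize AB as A + t(B − A) = (1 + -6 t, 4 + -4 t) and CD as C + s(D − C) = (-5 + 5 s, 1 + 2 s). Solve the linear system for (t, s). Determinant = -8 ≠ 0, so a unique intersection of the containing lines exists. Solution: t = 3/8, s = 3/4 — both in [0, 1], so the segments cross. Intersection point: (-5/4, 5/2).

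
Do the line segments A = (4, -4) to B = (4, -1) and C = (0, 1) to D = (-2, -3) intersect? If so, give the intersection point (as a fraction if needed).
No (intersection of containing lines falls outside at least one segment)

Parametrize and solve: t = 13/3, s = -2. At least one of these is outside [0, 1], so the segments do not intersect.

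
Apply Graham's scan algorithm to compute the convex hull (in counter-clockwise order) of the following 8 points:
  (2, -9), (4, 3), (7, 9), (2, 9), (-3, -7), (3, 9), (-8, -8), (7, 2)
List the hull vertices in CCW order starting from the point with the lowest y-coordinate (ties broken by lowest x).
Hull (CCW) = [(2, -9), (7, 2), (7, 9), (2, 9), (-8, -8)]

Graham scan procedure:
  1. Find the pivot p₀ = point with lowest y (tie → lowest x): (2, -9).
  2. Sort the remaining points by polar angle around p₀.
  3. Walk through sorted points, maintaining a stack; pop the top while the last three entries make a non-left turn (cross product ≤ 0).
  4. Final stack is the convex hull in CCW order: (2, -9), (7, 2), (7, 9), (2, 9), (-8, -8).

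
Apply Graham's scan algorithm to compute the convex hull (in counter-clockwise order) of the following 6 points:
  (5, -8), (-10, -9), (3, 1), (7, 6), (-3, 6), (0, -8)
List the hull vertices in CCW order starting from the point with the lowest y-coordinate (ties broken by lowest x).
Hull (CCW) = [(-10, -9), (5, -8), (7, 6), (-3, 6)]

Graham scan procedure:
  1. Find the pivot p₀ = point with lowest y (tie → lowest x): (-10, -9).
  2. Sort the remaining points by polar angle around p₀.
  3. Walk through sorted points, maintaining a stack; pop the top while the last three entries make a non-left turn (cross product ≤ 0).
  4. Final stack is the convex hull in CCW order: (-10, -9), (5, -8), (7, 6), (-3, 6).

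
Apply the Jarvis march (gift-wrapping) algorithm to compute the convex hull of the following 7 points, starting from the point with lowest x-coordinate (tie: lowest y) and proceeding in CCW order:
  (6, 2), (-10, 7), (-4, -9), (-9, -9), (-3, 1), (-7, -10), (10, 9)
Hull (CCW) = [(-10, 7), (-9, -9), (-7, -10), (-4, -9), (6, 2), (10, 9)]

Jarvis march: at each step, from the current hull vertex p, select the next vertex q as the point such that every other point lies strictly to the left of (or on) the directed line p → q. (Equivalently: for every other point r, the cross product (q − p) × (r − p) ≥ 0.)
Starting point (lowest x, tie lowest y): (-10, 7). Wrap until returning to start. Resulting hull: (-10, 7), (-9, -9), (-7, -10), (-4, -9), (6, 2), (10, 9).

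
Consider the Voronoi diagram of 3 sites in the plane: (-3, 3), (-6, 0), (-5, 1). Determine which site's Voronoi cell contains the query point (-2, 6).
Nearest site = (-3, 3)

The Voronoi cell of site s contains exactly those query points closer to s than to any other site. Compute squared distances from q = (-2, 6) to each site:
  (-3 − -2)² + (3 − 6)² = 10
  (-5 − -2)² + (1 − 6)² = 34
  (-6 − -2)² + (0 − 6)² = 52
Minimum is attained by (-3, 3), so q lies in its Voronoi cell.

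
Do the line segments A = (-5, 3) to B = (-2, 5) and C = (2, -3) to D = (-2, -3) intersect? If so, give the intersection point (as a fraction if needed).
No (intersection of containing lines falls outside at least one segment)

Parametrize and solve: t = -3, s = 4. At least one of these is outside [0, 1], so the segments do not intersect.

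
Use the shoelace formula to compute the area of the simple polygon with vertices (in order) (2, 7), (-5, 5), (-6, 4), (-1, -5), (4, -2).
Area = 143/2

Shoelace formula: Area = (1/2) |Σ_i (x_i · y_{i+1} − x_{i+1} · y_i)| (indices mod n). Compute each cross term:
  (2)(5) − (-5)(7) = 45
  (-5)(4) − (-6)(5) = 10
  (-6)(-5) − (-1)(4) = 34
  (-1)(-2) − (4)(-5) = 22
  (4)(7) − (2)(-2) = 32
Sum = 143, so (signed) Area = 143/2 = 143/2, |Area| = 143/2.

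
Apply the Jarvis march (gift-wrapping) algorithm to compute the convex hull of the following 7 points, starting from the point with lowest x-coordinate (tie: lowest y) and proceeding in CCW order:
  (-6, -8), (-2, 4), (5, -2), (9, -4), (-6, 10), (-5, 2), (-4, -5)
Hull (CCW) = [(-6, -8), (9, -4), (-6, 10)]

Jarvis march: at each step, from the current hull vertex p, select the next vertex q as the point such that every other point lies strictly to the left of (or on) the directed line p → q. (Equivalently: for every other point r, the cross product (q − p) × (r − p) ≥ 0.)
Starting point (lowest x, tie lowest y): (-6, -8). Wrap until returning to start. Resulting hull: (-6, -8), (9, -4), (-6, 10).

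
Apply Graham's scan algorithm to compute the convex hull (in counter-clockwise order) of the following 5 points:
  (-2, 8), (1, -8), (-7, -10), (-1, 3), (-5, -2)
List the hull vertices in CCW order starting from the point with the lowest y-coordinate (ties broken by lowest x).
Hull (CCW) = [(-7, -10), (1, -8), (-1, 3), (-2, 8), (-5, -2)]

Graham scan procedure:
  1. Find the pivot p₀ = point with lowest y (tie → lowest x): (-7, -10).
  2. Sort the remaining points by polar angle around p₀.
  3. Walk through sorted points, maintaining a stack; pop the top while the last three entries make a non-left turn (cross product ≤ 0).
  4. Final stack is the convex hull in CCW order: (-7, -10), (1, -8), (-1, 3), (-2, 8), (-5, -2).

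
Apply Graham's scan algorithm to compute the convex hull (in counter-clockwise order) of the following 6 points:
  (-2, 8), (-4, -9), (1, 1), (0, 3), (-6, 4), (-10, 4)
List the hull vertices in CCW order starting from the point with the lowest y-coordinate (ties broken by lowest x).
Hull (CCW) = [(-4, -9), (1, 1), (-2, 8), (-10, 4)]

Graham scan procedure:
  1. Find the pivot p₀ = point with lowest y (tie → lowest x): (-4, -9).
  2. Sort the remaining points by polar angle around p₀.
  3. Walk through sorted points, maintaining a stack; pop the top while the last three entries make a non-left turn (cross product ≤ 0).
  4. Final stack is the convex hull in CCW order: (-4, -9), (1, 1), (-2, 8), (-10, 4).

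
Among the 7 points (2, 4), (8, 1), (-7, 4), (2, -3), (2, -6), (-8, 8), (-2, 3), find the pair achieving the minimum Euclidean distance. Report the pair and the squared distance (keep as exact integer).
Pair = ((2, -3), (2, -6)); squared distance = 9

Compute all C(7, 2) = 21 pairwise squared distances (x_i − x_j)² + (y_i − y_j)². The minimum is 9, attained by the pair ((2, -3), (2, -6)).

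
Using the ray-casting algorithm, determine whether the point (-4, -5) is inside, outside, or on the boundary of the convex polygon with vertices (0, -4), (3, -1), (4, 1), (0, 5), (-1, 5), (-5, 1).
The point (-4, -5) lies strictly outside the polygon

Cast a horizontal ray to the right from the query point and count how many polygon edges it crosses (each edge strictly once or zero times, handled with the usual half-open convention). 
Parity of crossings → even ⇒ outside.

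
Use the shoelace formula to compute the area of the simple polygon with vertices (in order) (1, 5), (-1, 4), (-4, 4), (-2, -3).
Area = 17

Shoelace formula: Area = (1/2) |Σ_i (x_i · y_{i+1} − x_{i+1} · y_i)| (indices mod n). Compute each cross term:
  (1)(4) − (-1)(5) = 9
  (-1)(4) − (-4)(4) = 12
  (-4)(-3) − (-2)(4) = 20
  (-2)(5) − (1)(-3) = -7
Sum = 34, so (signed) Area = 34/2 = 17, |Area| = 17.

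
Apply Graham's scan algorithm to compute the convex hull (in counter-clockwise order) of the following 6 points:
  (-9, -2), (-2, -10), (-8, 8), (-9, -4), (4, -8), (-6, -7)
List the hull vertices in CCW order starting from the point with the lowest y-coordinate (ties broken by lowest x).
Hull (CCW) = [(-2, -10), (4, -8), (-8, 8), (-9, -2), (-9, -4), (-6, -7)]

Graham scan procedure:
  1. Find the pivot p₀ = point with lowest y (tie → lowest x): (-2, -10).
  2. Sort the remaining points by polar angle around p₀.
  3. Walk through sorted points, maintaining a stack; pop the top while the last three entries make a non-left turn (cross product ≤ 0).
  4. Final stack is the convex hull in CCW order: (-2, -10), (4, -8), (-8, 8), (-9, -2), (-9, -4), (-6, -7).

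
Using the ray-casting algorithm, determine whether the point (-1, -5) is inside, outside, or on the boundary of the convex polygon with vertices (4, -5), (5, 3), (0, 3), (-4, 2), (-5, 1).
The point (-1, -5) lies strictly outside the polygon

Cast a horizontal ray to the right from the query point and count how many polygon edges it crosses (each edge strictly once or zero times, handled with the usual half-open convention). 
Parity of crossings → even ⇒ outside.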